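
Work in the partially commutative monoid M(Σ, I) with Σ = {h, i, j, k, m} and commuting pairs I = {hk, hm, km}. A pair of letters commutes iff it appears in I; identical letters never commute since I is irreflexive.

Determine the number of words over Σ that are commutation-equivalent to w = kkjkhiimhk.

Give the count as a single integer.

piece 0:k — minimal
piece 1:k rests on {0:k}
piece 2:j rests on {1:k}
piece 3:k rests on {2:j}
piece 4:h rests on {2:j}
piece 5:i rests on {3:k, 4:h}
piece 6:i rests on {5:i}
piece 7:m rests on {6:i}
piece 8:h rests on {6:i}
piece 9:k rests on {6:i}
minimal pieces: {0:k}
ways to finish when only these pieces remain (= sum over removing one remaining piece with nothing left below it):
  1 left: {7}→1  {8}→1  {9}→1
  2 left: {7,8}→2  {7,9}→2  {8,9}→2
  3 left: {7,8,9}→6
  4 left: {6,7,8,9}→6
  5 left: {5,6,7,8,9}→6
  6 left: {3,5,6,7,8,9}→6  {4,5,6,7,8,9}→6
  7 left: {3,4,5,6,7,8,9}→12
  8 left: {2,3,4,5,6,7,8,9}→12
  placing 0:k first → 12 extensions

12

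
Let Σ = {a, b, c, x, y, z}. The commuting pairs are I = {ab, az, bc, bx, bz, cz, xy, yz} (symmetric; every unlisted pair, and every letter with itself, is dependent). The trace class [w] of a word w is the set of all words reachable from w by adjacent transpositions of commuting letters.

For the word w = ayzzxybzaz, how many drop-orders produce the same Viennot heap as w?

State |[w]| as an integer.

#0=a has no predecessor
#1=y depends on [0:a]
#2=z has no predecessor
#3=z depends on [2:z]
#4=x depends on [0:a, 3:z]
#5=y depends on [1:y]
#6=b depends on [5:y]
#7=z depends on [4:x]
#8=a depends on [4:x, 5:y]
#9=z depends on [7:z]
sources: [0:a, 2:z]
N(rest) = Σ N(rest − s) over sources s of rest; N(one piece) = 1:
  size 1 → [6]=1  [8]=1  [9]=1
  size 2 → [6,8]=2  [6,9]=2  [7,9]=1  [8,9]=2
  size 3 → [5,6,8]=2  [6,7,9]=3  [6,8,9]=6  [7,8,9]=3
  size 4 → [1,5,6,8]=2  [4,7,8,9]=3  [5,6,8,9]=8  [6,7,8,9]=12
  size 5 → [1,5,6,8,9]=10  [3,4,7,8,9]=3  [4,6,7,8,9]=15  [5,6,7,8,9]=20
  size 6 → [1,5,6,7,8,9]=30  [2,3,4,7,8,9]=3  [3,4,6,7,8,9]=18  [4,5,6,7,8,9]=35
  size 7 → [1,4,5,6,7,8,9]=65  [2,3,4,6,7,8,9]=21  [3,4,5,6,7,8,9]=53
  size 8 → [0,1,4,5,6,7,8,9]=65  [1,3,4,5,6,7,8,9]=118  [2,3,4,5,6,7,8,9]=74
  first=0(a) contributes 192
  first=2(z) contributes 183
|[w]| = 375

375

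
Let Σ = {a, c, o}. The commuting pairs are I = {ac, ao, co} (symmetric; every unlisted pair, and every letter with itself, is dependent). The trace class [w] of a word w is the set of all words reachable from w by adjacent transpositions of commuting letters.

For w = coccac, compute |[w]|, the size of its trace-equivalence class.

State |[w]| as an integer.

30

0(c) covers ∅
1(o) covers ∅
2(c) covers 0:c
3(c) covers 2:c
4(a) covers ∅
5(c) covers 3:c
floor of heap: 0:c, 1:o, 4:a
completions by unplaced set U, small U first (add the entries for U minus each lowest piece of U):
  |U|=1: {1}:1  {4}:1  {5}:1
  |U|=2: {1,4}:2  {1,5}:2  {3,5}:1  {4,5}:2
  |U|=3: {1,3,5}:3  {1,4,5}:6  {2,3,5}:1  {3,4,5}:3
  |U|=4: {0,2,3,5}:1  {1,2,3,5}:4  {1,3,4,5}:12  {2,3,4,5}:4
  start at 0(c): 20
  start at 1(o): 5
  start at 4(a): 5
sum over floor = 30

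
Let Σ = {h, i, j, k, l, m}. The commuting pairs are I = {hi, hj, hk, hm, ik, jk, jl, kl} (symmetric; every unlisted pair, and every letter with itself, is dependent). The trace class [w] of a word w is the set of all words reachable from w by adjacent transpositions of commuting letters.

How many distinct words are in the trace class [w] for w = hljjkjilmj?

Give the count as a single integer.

#0=h has no predecessor
#1=l depends on [0:h]
#2=j has no predecessor
#3=j depends on [2:j]
#4=k has no predecessor
#5=j depends on [3:j]
#6=i depends on [1:l, 5:j]
#7=l depends on [6:i]
#8=m depends on [4:k, 7:l]
#9=j depends on [8:m]
sources: [0:h, 2:j, 4:k]
N(rest) = Σ N(rest − s) over sources s of rest; N(one piece) = 1:
  size 1 → [9]=1
  size 2 → [8,9]=1
  size 3 → [4,8,9]=1  [7,8,9]=1
  size 4 → [4,7,8,9]=2  [6,7,8,9]=1
  size 5 → [1,6,7,8,9]=1  [4,6,7,8,9]=3  [5,6,7,8,9]=1
  size 6 → [0,1,6,7,8,9]=1  [1,4,6,7,8,9]=4  [1,5,6,7,8,9]=2  [3,5,6,7,8,9]=1  [4,5,6,7,8,9]=4
  size 7 → [0,1,4,6,7,8,9]=5  [0,1,5,6,7,8,9]=3  [1,3,5,6,7,8,9]=3  [1,4,5,6,7,8,9]=10  [2,3,5,6,7,8,9]=1  [3,4,5,6,7,8,9]=5
  size 8 → [0,1,3,5,6,7,8,9]=6  [0,1,4,5,6,7,8,9]=18  [1,2,3,5,6,7,8,9]=4  [1,3,4,5,6,7,8,9]=18  [2,3,4,5,6,7,8,9]=6
  first=0(h) contributes 28
  first=2(j) contributes 42
  first=4(k) contributes 10
|[w]| = 80

80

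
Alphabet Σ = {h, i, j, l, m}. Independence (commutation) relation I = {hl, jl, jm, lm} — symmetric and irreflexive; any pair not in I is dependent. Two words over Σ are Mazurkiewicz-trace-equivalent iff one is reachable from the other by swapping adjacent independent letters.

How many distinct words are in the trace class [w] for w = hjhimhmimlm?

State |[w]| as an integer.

drop 0:h onto floor
drop 1:j onto {0:h}
drop 2:h onto {1:j}
drop 3:i onto {2:h}
drop 4:m onto {3:i}
drop 5:h onto {4:m}
drop 6:m onto {5:h}
drop 7:i onto {6:m}
drop 8:m onto {7:i}
drop 9:l onto {7:i}
drop 10:m onto {8:m}
ground layer = {0:h}
drop-orders for the pieces not yet dropped (sum over which currently-grounded one goes next):
  1 to go: {9} 1  {10} 1
  2 to go: {8,10} 1  {9,10} 2
  3 to go: {8,9,10} 3
  4 to go: {7,8,9,10} 3
  5 to go: {6,7,8,9,10} 3
  6 to go: {5,6,7,8,9,10} 3
  7 to go: {4,5,6,7,8,9,10} 3
  8 to go: {3,4,5,6,7,8,9,10} 3
  9 to go: {2,3,4,5,6,7,8,9,10} 3
  if 0:h drops first: 3 orders

3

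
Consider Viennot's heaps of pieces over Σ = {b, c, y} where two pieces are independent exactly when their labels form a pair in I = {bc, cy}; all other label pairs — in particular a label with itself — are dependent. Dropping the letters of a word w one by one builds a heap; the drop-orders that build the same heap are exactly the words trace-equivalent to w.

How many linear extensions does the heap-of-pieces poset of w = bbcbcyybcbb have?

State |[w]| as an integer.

165

0(b) covers ∅
1(b) covers 0:b
2(c) covers ∅
3(b) covers 1:b
4(c) covers 2:c
5(y) covers 3:b
6(y) covers 5:y
7(b) covers 6:y
8(c) covers 4:c
9(b) covers 7:b
10(b) covers 9:b
floor of heap: 0:b, 2:c
completions by unplaced set U, small U first (add the entries for U minus each lowest piece of U):
  |U|=1: {8}:1  {10}:1
  |U|=2: {4,8}:1  {8,10}:2  {9,10}:1
  |U|=3: {2,4,8}:1  {4,8,10}:3  {7,9,10}:1  {8,9,10}:3
  |U|=4: {2,4,8,10}:4  {4,8,9,10}:6  {6,7,9,10}:1  {7,8,9,10}:4
  |U|=5: {2,4,8,9,10}:10  {4,7,8,9,10}:10  {5,6,7,9,10}:1  {6,7,8,9,10}:5
  |U|=6: {2,4,7,8,9,10}:20  {3,5,6,7,9,10}:1  {4,6,7,8,9,10}:15  {5,6,7,8,9,10}:6
  |U|=7: {1,3,5,6,7,9,10}:1  {2,4,6,7,8,9,10}:35  {3,5,6,7,8,9,10}:7  {4,5,6,7,8,9,10}:21
  |U|=8: {0,1,3,5,6,7,9,10}:1  {1,3,5,6,7,8,9,10}:8  {2,4,5,6,7,8,9,10}:56  {3,4,5,6,7,8,9,10}:28
  |U|=9: {0,1,3,5,6,7,8,9,10}:9  {1,3,4,5,6,7,8,9,10}:36  {2,3,4,5,6,7,8,9,10}:84
  start at 0(b): 120
  start at 2(c): 45
sum over floor = 165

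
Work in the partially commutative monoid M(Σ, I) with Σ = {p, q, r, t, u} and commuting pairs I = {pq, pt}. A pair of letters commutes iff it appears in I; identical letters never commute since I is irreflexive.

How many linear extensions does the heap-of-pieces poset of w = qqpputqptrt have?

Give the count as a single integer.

drop 0:q onto floor
drop 1:q onto {0:q}
drop 2:p onto floor
drop 3:p onto {2:p}
drop 4:u onto {1:q, 3:p}
drop 5:t onto {4:u}
drop 6:q onto {5:t}
drop 7:p onto {4:u}
drop 8:t onto {6:q}
drop 9:r onto {7:p, 8:t}
drop 10:t onto {9:r}
ground layer = {0:q, 2:p}
drop-orders for the pieces not yet dropped (sum over which currently-grounded one goes next):
  1 to go: {10} 1
  2 to go: {9,10} 1
  3 to go: {7,9,10} 1  {8,9,10} 1
  4 to go: {6,8,9,10} 1  {7,8,9,10} 2
  5 to go: {5,6,8,9,10} 1  {6,7,8,9,10} 3
  6 to go: {5,6,7,8,9,10} 4
  7 to go: {4,5,6,7,8,9,10} 4
  8 to go: {1,4,5,6,7,8,9,10} 4  {3,4,5,6,7,8,9,10} 4
  9 to go: {0,1,4,5,6,7,8,9,10} 4  {1,3,4,5,6,7,8,9,10} 8  {2,3,4,5,6,7,8,9,10} 4
  if 0:q drops first: 12 orders
  if 2:p drops first: 12 orders
heap linearizations: 24

24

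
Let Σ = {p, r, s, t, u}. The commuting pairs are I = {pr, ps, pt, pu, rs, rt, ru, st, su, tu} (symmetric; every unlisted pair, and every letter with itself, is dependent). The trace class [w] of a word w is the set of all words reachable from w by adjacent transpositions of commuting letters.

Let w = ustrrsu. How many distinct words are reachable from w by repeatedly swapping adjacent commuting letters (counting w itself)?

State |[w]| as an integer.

piece 0:u — minimal
piece 1:s — minimal
piece 2:t — minimal
piece 3:r — minimal
piece 4:r rests on {3:r}
piece 5:s rests on {1:s}
piece 6:u rests on {0:u}
minimal pieces: {0:u, 1:s, 2:t, 3:r}
ways to finish when only these pieces remain (= sum over removing one remaining piece with nothing left below it):
  1 left: {2}→1  {4}→1  {5}→1  {6}→1
  2 left: {0,6}→1  {1,5}→1  {2,4}→2  {2,5}→2  {2,6}→2  {3,4}→1  {4,5}→2  {4,6}→2  {5,6}→2
  3 left: {0,2,6}→3  {0,4,6}→3  {0,5,6}→3  {1,2,5}→3  {1,4,5}→3  {1,5,6}→3  {2,3,4}→3  {2,4,5}→6  {2,4,6}→6  {2,5,6}→6  {3,4,5}→3  {3,4,6}→3  {4,5,6}→6
  4 left: {0,1,5,6}→6  {0,2,4,6}→12  {0,2,5,6}→12  {0,3,4,6}→6  {0,4,5,6}→12  {1,2,4,5}→12  {1,2,5,6}→12  {1,3,4,5}→6  {1,4,5,6}→12  {2,3,4,5}→12  {2,3,4,6}→12  {2,4,5,6}→24  {3,4,5,6}→12
  5 left: {0,1,2,5,6}→30  {0,1,4,5,6}→30  {0,2,3,4,6}→30  {0,2,4,5,6}→60  {0,3,4,5,6}→30  {1,2,3,4,5}→30  {1,2,4,5,6}→60  {1,3,4,5,6}→30  {2,3,4,5,6}→60
  placing 0:u first → 180 extensions
  placing 1:s first → 180 extensions
  placing 2:t first → 90 extensions
  placing 3:r first → 180 extensions
total linear extensions = 630

630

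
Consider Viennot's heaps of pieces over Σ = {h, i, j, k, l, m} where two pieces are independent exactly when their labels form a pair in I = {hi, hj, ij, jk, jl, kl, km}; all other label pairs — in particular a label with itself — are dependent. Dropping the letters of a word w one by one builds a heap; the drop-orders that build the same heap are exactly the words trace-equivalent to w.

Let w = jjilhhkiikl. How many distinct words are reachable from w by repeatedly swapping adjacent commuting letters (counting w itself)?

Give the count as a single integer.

110

#0=j has no predecessor
#1=j depends on [0:j]
#2=i has no predecessor
#3=l depends on [2:i]
#4=h depends on [3:l]
#5=h depends on [4:h]
#6=k depends on [5:h]
#7=i depends on [6:k]
#8=i depends on [7:i]
#9=k depends on [8:i]
#10=l depends on [8:i]
sources: [0:j, 2:i]
N(rest) = Σ N(rest − s) over sources s of rest; N(one piece) = 1:
  size 1 → [1]=1  [9]=1  [10]=1
  size 2 → [0,1]=1  [1,9]=2  [1,10]=2  [9,10]=2
  size 3 → [0,1,9]=3  [0,1,10]=3  [1,9,10]=6  [8,9,10]=2
  size 4 → [0,1,9,10]=12  [1,8,9,10]=8  [7,8,9,10]=2
  size 5 → [0,1,8,9,10]=20  [1,7,8,9,10]=10  [6,7,8,9,10]=2
  size 6 → [0,1,7,8,9,10]=30  [1,6,7,8,9,10]=12  [5,6,7,8,9,10]=2
  size 7 → [0,1,6,7,8,9,10]=42  [1,5,6,7,8,9,10]=14  [4,5,6,7,8,9,10]=2
  size 8 → [0,1,5,6,7,8,9,10]=56  [1,4,5,6,7,8,9,10]=16  [3,4,5,6,7,8,9,10]=2
  size 9 → [0,1,4,5,6,7,8,9,10]=72  [1,3,4,5,6,7,8,9,10]=18  [2,3,4,5,6,7,8,9,10]=2
  first=0(j) contributes 20
  first=2(i) contributes 90
|[w]| = 110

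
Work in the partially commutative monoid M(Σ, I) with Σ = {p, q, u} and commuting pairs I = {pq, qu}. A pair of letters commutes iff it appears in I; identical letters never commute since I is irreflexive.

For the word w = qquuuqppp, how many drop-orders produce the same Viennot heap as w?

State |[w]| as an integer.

84

0(q) covers ∅
1(q) covers 0:q
2(u) covers ∅
3(u) covers 2:u
4(u) covers 3:u
5(q) covers 1:q
6(p) covers 4:u
7(p) covers 6:p
8(p) covers 7:p
floor of heap: 0:q, 2:u
completions by unplaced set U, small U first (add the entries for U minus each lowest piece of U):
  |U|=1: {5}:1  {8}:1
  |U|=2: {1,5}:1  {5,8}:2  {7,8}:1
  |U|=3: {0,1,5}:1  {1,5,8}:3  {5,7,8}:3  {6,7,8}:1
  |U|=4: {0,1,5,8}:4  {1,5,7,8}:6  {4,6,7,8}:1  {5,6,7,8}:4
  |U|=5: {0,1,5,7,8}:10  {1,5,6,7,8}:10  {3,4,6,7,8}:1  {4,5,6,7,8}:5
  |U|=6: {0,1,5,6,7,8}:20  {1,4,5,6,7,8}:15  {2,3,4,6,7,8}:1  {3,4,5,6,7,8}:6
  |U|=7: {0,1,4,5,6,7,8}:35  {1,3,4,5,6,7,8}:21  {2,3,4,5,6,7,8}:7
  start at 0(q): 28
  start at 2(u): 56
sum over floor = 84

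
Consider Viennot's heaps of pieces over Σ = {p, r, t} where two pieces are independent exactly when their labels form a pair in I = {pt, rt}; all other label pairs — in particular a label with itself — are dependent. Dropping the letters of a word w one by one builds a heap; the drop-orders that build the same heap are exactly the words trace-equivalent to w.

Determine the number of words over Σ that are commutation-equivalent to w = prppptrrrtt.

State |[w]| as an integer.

drop 0:p onto floor
drop 1:r onto {0:p}
drop 2:p onto {1:r}
drop 3:p onto {2:p}
drop 4:p onto {3:p}
drop 5:t onto floor
drop 6:r onto {4:p}
drop 7:r onto {6:r}
drop 8:r onto {7:r}
drop 9:t onto {5:t}
drop 10:t onto {9:t}
ground layer = {0:p, 5:t}
drop-orders for the pieces not yet dropped (sum over which currently-grounded one goes next):
  1 to go: {8} 1  {10} 1
  2 to go: {7,8} 1  {8,10} 2  {9,10} 1
  3 to go: {5,9,10} 1  {6,7,8} 1  {7,8,10} 3  {8,9,10} 3
  4 to go: {4,6,7,8} 1  {5,8,9,10} 4  {6,7,8,10} 4  {7,8,9,10} 6
  5 to go: {3,4,6,7,8} 1  {4,6,7,8,10} 5  {5,7,8,9,10} 10  {6,7,8,9,10} 10
  6 to go: {2,3,4,6,7,8} 1  {3,4,6,7,8,10} 6  {4,6,7,8,9,10} 15  {5,6,7,8,9,10} 20
  7 to go: {1,2,3,4,6,7,8} 1  {2,3,4,6,7,8,10} 7  {3,4,6,7,8,9,10} 21  {4,5,6,7,8,9,10} 35
  8 to go: {0,1,2,3,4,6,7,8} 1  {1,2,3,4,6,7,8,10} 8  {2,3,4,6,7,8,9,10} 28  {3,4,5,6,7,8,9,10} 56
  9 to go: {0,1,2,3,4,6,7,8,10} 9  {1,2,3,4,6,7,8,9,10} 36  {2,3,4,5,6,7,8,9,10} 84
  if 0:p drops first: 120 orders
  if 5:t drops first: 45 orders
heap linearizations: 165

165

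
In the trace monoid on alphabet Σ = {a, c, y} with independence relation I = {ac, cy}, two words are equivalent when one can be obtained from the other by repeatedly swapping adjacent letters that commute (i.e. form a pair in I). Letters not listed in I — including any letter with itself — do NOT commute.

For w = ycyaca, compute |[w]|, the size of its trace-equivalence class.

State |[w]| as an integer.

#0=y has no predecessor
#1=c has no predecessor
#2=y depends on [0:y]
#3=a depends on [2:y]
#4=c depends on [1:c]
#5=a depends on [3:a]
sources: [0:y, 1:c]
N(rest) = Σ N(rest − s) over sources s of rest; N(one piece) = 1:
  size 1 → [4]=1  [5]=1
  size 2 → [1,4]=1  [3,5]=1  [4,5]=2
  size 3 → [1,4,5]=3  [2,3,5]=1  [3,4,5]=3
  size 4 → [0,2,3,5]=1  [1,3,4,5]=6  [2,3,4,5]=4
  first=0(y) contributes 10
  first=1(c) contributes 5
|[w]| = 15

15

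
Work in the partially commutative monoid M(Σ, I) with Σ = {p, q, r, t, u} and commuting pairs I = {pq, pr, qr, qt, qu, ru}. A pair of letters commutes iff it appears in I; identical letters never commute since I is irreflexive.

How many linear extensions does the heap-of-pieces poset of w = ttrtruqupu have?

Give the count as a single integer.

drop 0:t onto floor
drop 1:t onto {0:t}
drop 2:r onto {1:t}
drop 3:t onto {2:r}
drop 4:r onto {3:t}
drop 5:u onto {3:t}
drop 6:q onto floor
drop 7:u onto {5:u}
drop 8:p onto {7:u}
drop 9:u onto {8:p}
ground layer = {0:t, 6:q}
drop-orders for the pieces not yet dropped (sum over which currently-grounded one goes next):
  1 to go: {4} 1  {6} 1  {9} 1
  2 to go: {4,6} 2  {4,9} 2  {6,9} 2  {8,9} 1
  3 to go: {4,6,9} 6  {4,8,9} 3  {6,8,9} 3  {7,8,9} 1
  4 to go: {4,6,8,9} 12  {4,7,8,9} 4  {5,7,8,9} 1  {6,7,8,9} 4
  5 to go: {4,5,7,8,9} 5  {4,6,7,8,9} 20  {5,6,7,8,9} 5
  6 to go: {3,4,5,7,8,9} 5  {4,5,6,7,8,9} 30
  7 to go: {2,3,4,5,7,8,9} 5  {3,4,5,6,7,8,9} 35
  8 to go: {1,2,3,4,5,7,8,9} 5  {2,3,4,5,6,7,8,9} 40
  if 0:t drops first: 45 orders
  if 6:q drops first: 5 orders
heap linearizations: 50

50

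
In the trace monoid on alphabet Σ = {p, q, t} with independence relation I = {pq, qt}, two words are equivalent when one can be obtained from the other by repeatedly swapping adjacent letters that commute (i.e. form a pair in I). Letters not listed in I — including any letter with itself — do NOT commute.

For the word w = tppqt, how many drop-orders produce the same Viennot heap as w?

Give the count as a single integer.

0(t) covers ∅
1(p) covers 0:t
2(p) covers 1:p
3(q) covers ∅
4(t) covers 2:p
floor of heap: 0:t, 3:q
completions by unplaced set U, small U first (add the entries for U minus each lowest piece of U):
  |U|=1: {3}:1  {4}:1
  |U|=2: {2,4}:1  {3,4}:2
  |U|=3: {1,2,4}:1  {2,3,4}:3
  start at 0(t): 4
  start at 3(q): 1
sum over floor = 5

5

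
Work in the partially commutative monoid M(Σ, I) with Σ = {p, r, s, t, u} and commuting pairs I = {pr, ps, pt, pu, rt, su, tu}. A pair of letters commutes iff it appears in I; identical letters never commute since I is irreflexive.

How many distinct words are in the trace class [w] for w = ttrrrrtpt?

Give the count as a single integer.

630

0(t) covers ∅
1(t) covers 0:t
2(r) covers ∅
3(r) covers 2:r
4(r) covers 3:r
5(r) covers 4:r
6(t) covers 1:t
7(p) covers ∅
8(t) covers 6:t
floor of heap: 0:t, 2:r, 7:p
completions by unplaced set U, small U first (add the entries for U minus each lowest piece of U):
  |U|=1: {5}:1  {7}:1  {8}:1
  |U|=2: {4,5}:1  {5,7}:2  {5,8}:2  {6,8}:1  {7,8}:2
  |U|=3: {1,6,8}:1  {3,4,5}:1  {4,5,7}:3  {4,5,8}:3  {5,6,8}:3  {5,7,8}:6  {6,7,8}:3
  |U|=4: {0,1,6,8}:1  {1,5,6,8}:4  {1,6,7,8}:4  {2,3,4,5}:1  {3,4,5,7}:4  {3,4,5,8}:4  {4,5,6,8}:6  {4,5,7,8}:12  {5,6,7,8}:12
  |U|=5: {0,1,5,6,8}:5  {0,1,6,7,8}:5  {1,4,5,6,8}:10  {1,5,6,7,8}:20  {2,3,4,5,7}:5  {2,3,4,5,8}:5  {3,4,5,6,8}:10  {3,4,5,7,8}:20  {4,5,6,7,8}:30
  |U|=6: {0,1,4,5,6,8}:15  {0,1,5,6,7,8}:30  {1,3,4,5,6,8}:20  {1,4,5,6,7,8}:60  {2,3,4,5,6,8}:15  {2,3,4,5,7,8}:30  {3,4,5,6,7,8}:60
  |U|=7: {0,1,3,4,5,6,8}:35  {0,1,4,5,6,7,8}:105  {1,2,3,4,5,6,8}:35  {1,3,4,5,6,7,8}:140  {2,3,4,5,6,7,8}:105
  start at 0(t): 280
  start at 2(r): 280
  start at 7(p): 70
sum over floor = 630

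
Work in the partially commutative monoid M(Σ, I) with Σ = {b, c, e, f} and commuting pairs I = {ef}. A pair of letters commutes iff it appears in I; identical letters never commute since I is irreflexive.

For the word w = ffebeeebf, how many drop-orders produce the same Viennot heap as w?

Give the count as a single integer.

#0=f has no predecessor
#1=f depends on [0:f]
#2=e has no predecessor
#3=b depends on [1:f, 2:e]
#4=e depends on [3:b]
#5=e depends on [4:e]
#6=e depends on [5:e]
#7=b depends on [6:e]
#8=f depends on [7:b]
sources: [0:f, 2:e]
N(rest) = Σ N(rest − s) over sources s of rest; N(one piece) = 1:
  size 1 → [8]=1
  size 2 → [7,8]=1
  size 3 → [6,7,8]=1
  size 4 → [5,6,7,8]=1
  size 5 → [4,5,6,7,8]=1
  size 6 → [3,4,5,6,7,8]=1
  size 7 → [1,3,4,5,6,7,8]=1  [2,3,4,5,6,7,8]=1
  first=0(f) contributes 2
  first=2(e) contributes 1
|[w]| = 3

3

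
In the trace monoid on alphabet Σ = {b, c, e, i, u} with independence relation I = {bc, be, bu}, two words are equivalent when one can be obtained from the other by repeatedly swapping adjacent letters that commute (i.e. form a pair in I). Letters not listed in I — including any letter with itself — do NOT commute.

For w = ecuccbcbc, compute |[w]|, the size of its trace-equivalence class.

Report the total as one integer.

36

piece 0:e — minimal
piece 1:c rests on {0:e}
piece 2:u rests on {1:c}
piece 3:c rests on {2:u}
piece 4:c rests on {3:c}
piece 5:b — minimal
piece 6:c rests on {4:c}
piece 7:b rests on {5:b}
piece 8:c rests on {6:c}
minimal pieces: {0:e, 5:b}
ways to finish when only these pieces remain (= sum over removing one remaining piece with nothing left below it):
  1 left: {7}→1  {8}→1
  2 left: {5,7}→1  {6,8}→1  {7,8}→2
  3 left: {4,6,8}→1  {5,7,8}→3  {6,7,8}→3
  4 left: {3,4,6,8}→1  {4,6,7,8}→4  {5,6,7,8}→6
  5 left: {2,3,4,6,8}→1  {3,4,6,7,8}→5  {4,5,6,7,8}→10
  6 left: {1,2,3,4,6,8}→1  {2,3,4,6,7,8}→6  {3,4,5,6,7,8}→15
  7 left: {0,1,2,3,4,6,8}→1  {1,2,3,4,6,7,8}→7  {2,3,4,5,6,7,8}→21
  placing 0:e first → 28 extensions
  placing 5:b first → 8 extensions
total linear extensions = 36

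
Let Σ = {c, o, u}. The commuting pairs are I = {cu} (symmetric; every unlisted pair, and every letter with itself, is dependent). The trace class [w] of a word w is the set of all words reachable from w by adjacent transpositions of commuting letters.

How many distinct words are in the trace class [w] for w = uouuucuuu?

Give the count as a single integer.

drop 0:u onto floor
drop 1:o onto {0:u}
drop 2:u onto {1:o}
drop 3:u onto {2:u}
drop 4:u onto {3:u}
drop 5:c onto {1:o}
drop 6:u onto {4:u}
drop 7:u onto {6:u}
drop 8:u onto {7:u}
ground layer = {0:u}
drop-orders for the pieces not yet dropped (sum over which currently-grounded one goes next):
  1 to go: {5} 1  {8} 1
  2 to go: {5,8} 2  {7,8} 1
  3 to go: {5,7,8} 3  {6,7,8} 1
  4 to go: {4,6,7,8} 1  {5,6,7,8} 4
  5 to go: {3,4,6,7,8} 1  {4,5,6,7,8} 5
  6 to go: {2,3,4,6,7,8} 1  {3,4,5,6,7,8} 6
  7 to go: {2,3,4,5,6,7,8} 7
  if 0:u drops first: 7 orders

7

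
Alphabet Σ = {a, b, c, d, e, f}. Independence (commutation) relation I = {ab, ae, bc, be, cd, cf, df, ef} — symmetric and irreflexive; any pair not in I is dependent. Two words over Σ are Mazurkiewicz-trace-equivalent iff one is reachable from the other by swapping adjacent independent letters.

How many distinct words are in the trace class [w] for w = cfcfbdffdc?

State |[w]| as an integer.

720

#0=c has no predecessor
#1=f has no predecessor
#2=c depends on [0:c]
#3=f depends on [1:f]
#4=b depends on [3:f]
#5=d depends on [4:b]
#6=f depends on [4:b]
#7=f depends on [6:f]
#8=d depends on [5:d]
#9=c depends on [2:c]
sources: [0:c, 1:f]
N(rest) = Σ N(rest − s) over sources s of rest; N(one piece) = 1:
  size 1 → [7]=1  [8]=1  [9]=1
  size 2 → [2,9]=1  [5,8]=1  [6,7]=1  [7,8]=2  [7,9]=2  [8,9]=2
  size 3 → [0,2,9]=1  [2,7,9]=3  [2,8,9]=3  [5,7,8]=3  [5,8,9]=3  [6,7,8]=3  [6,7,9]=3  [7,8,9]=6
  size 4 → [0,2,7,9]=4  [0,2,8,9]=4  [2,5,8,9]=6  [2,6,7,9]=6  [2,7,8,9]=12  [5,6,7,8]=6  [5,7,8,9]=12  [6,7,8,9]=12
  size 5 → [0,2,5,8,9]=10  [0,2,6,7,9]=10  [0,2,7,8,9]=20  [2,5,7,8,9]=30  [2,6,7,8,9]=30  [4,5,6,7,8]=6  [5,6,7,8,9]=30
  size 6 → [0,2,5,7,8,9]=60  [0,2,6,7,8,9]=60  [2,5,6,7,8,9]=90  [3,4,5,6,7,8]=6  [4,5,6,7,8,9]=36
  size 7 → [0,2,5,6,7,8,9]=210  [1,3,4,5,6,7,8]=6  [2,4,5,6,7,8,9]=126  [3,4,5,6,7,8,9]=42
  size 8 → [0,2,4,5,6,7,8,9]=336  [1,3,4,5,6,7,8,9]=48  [2,3,4,5,6,7,8,9]=168
  first=0(c) contributes 216
  first=1(f) contributes 504
|[w]| = 720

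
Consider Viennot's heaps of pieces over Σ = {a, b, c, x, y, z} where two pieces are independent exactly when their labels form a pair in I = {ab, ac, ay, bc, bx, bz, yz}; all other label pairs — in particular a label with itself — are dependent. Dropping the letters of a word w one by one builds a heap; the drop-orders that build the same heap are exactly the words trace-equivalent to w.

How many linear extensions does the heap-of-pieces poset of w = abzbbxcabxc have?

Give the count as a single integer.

drop 0:a onto floor
drop 1:b onto floor
drop 2:z onto {0:a}
drop 3:b onto {1:b}
drop 4:b onto {3:b}
drop 5:x onto {2:z}
drop 6:c onto {5:x}
drop 7:a onto {5:x}
drop 8:b onto {4:b}
drop 9:x onto {6:c, 7:a}
drop 10:c onto {9:x}
ground layer = {0:a, 1:b}
drop-orders for the pieces not yet dropped (sum over which currently-grounded one goes next):
  1 to go: {8} 1  {10} 1
  2 to go: {4,8} 1  {8,10} 2  {9,10} 1
  3 to go: {3,4,8} 1  {4,8,10} 3  {6,9,10} 1  {7,9,10} 1  {8,9,10} 3
  4 to go: {1,3,4,8} 1  {3,4,8,10} 4  {4,8,9,10} 6  {6,7,9,10} 2  {6,8,9,10} 4  {7,8,9,10} 4
  5 to go: {1,3,4,8,10} 5  {3,4,8,9,10} 10  {4,6,8,9,10} 10  {4,7,8,9,10} 10  {5,6,7,9,10} 2  {6,7,8,9,10} 10
  6 to go: {1,3,4,8,9,10} 15  {2,5,6,7,9,10} 2  {3,4,6,8,9,10} 20  {3,4,7,8,9,10} 20  {4,6,7,8,9,10} 30  {5,6,7,8,9,10} 12
  7 to go: {0,2,5,6,7,9,10} 2  {1,3,4,6,8,9,10} 35  {1,3,4,7,8,9,10} 35  {2,5,6,7,8,9,10} 14  {3,4,6,7,8,9,10} 70  {4,5,6,7,8,9,10} 42
  8 to go: {0,2,5,6,7,8,9,10} 16  {1,3,4,6,7,8,9,10} 140  {2,4,5,6,7,8,9,10} 56  {3,4,5,6,7,8,9,10} 112
  9 to go: {0,2,4,5,6,7,8,9,10} 72  {1,3,4,5,6,7,8,9,10} 252  {2,3,4,5,6,7,8,9,10} 168
  if 0:a drops first: 420 orders
  if 1:b drops first: 240 orders
heap linearizations: 660

660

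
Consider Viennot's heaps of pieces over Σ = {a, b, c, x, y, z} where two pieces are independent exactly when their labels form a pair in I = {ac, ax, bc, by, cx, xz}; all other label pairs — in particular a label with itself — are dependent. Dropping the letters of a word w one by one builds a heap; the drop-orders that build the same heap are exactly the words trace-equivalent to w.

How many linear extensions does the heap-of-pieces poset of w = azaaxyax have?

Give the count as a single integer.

#0=a has no predecessor
#1=z depends on [0:a]
#2=a depends on [1:z]
#3=a depends on [2:a]
#4=x has no predecessor
#5=y depends on [3:a, 4:x]
#6=a depends on [5:y]
#7=x depends on [5:y]
sources: [0:a, 4:x]
N(rest) = Σ N(rest − s) over sources s of rest; N(one piece) = 1:
  size 1 → [6]=1  [7]=1
  size 2 → [6,7]=2
  size 3 → [5,6,7]=2
  size 4 → [3,5,6,7]=2  [4,5,6,7]=2
  size 5 → [2,3,5,6,7]=2  [3,4,5,6,7]=4
  size 6 → [1,2,3,5,6,7]=2  [2,3,4,5,6,7]=6
  first=0(a) contributes 8
  first=4(x) contributes 2
|[w]| = 10

10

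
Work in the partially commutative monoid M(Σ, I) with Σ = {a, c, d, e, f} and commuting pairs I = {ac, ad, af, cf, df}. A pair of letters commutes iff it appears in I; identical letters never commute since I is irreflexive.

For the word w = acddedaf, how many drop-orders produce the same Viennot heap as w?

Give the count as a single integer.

24

drop 0:a onto floor
drop 1:c onto floor
drop 2:d onto {1:c}
drop 3:d onto {2:d}
drop 4:e onto {0:a, 3:d}
drop 5:d onto {4:e}
drop 6:a onto {4:e}
drop 7:f onto {4:e}
ground layer = {0:a, 1:c}
drop-orders for the pieces not yet dropped (sum over which currently-grounded one goes next):
  1 to go: {5} 1  {6} 1  {7} 1
  2 to go: {5,6} 2  {5,7} 2  {6,7} 2
  3 to go: {5,6,7} 6
  4 to go: {4,5,6,7} 6
  5 to go: {0,4,5,6,7} 6  {3,4,5,6,7} 6
  6 to go: {0,3,4,5,6,7} 12  {2,3,4,5,6,7} 6
  if 0:a drops first: 6 orders
  if 1:c drops first: 18 orders
heap linearizations: 24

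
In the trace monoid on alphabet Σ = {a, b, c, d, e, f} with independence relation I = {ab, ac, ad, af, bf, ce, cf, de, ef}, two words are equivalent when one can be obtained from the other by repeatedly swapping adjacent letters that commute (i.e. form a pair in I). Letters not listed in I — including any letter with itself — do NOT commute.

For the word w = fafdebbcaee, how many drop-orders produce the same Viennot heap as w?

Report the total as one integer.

130

piece 0:f — minimal
piece 1:a — minimal
piece 2:f rests on {0:f}
piece 3:d rests on {2:f}
piece 4:e rests on {1:a}
piece 5:b rests on {3:d, 4:e}
piece 6:b rests on {5:b}
piece 7:c rests on {6:b}
piece 8:a rests on {4:e}
piece 9:e rests on {6:b, 8:a}
piece 10:e rests on {9:e}
minimal pieces: {0:f, 1:a}
ways to finish when only these pieces remain (= sum over removing one remaining piece with nothing left below it):
  1 left: {7}→1  {10}→1
  2 left: {7,10}→2  {9,10}→1
  3 left: {7,9,10}→3  {8,9,10}→1
  4 left: {6,7,9,10}→3  {7,8,9,10}→4
  5 left: {5,6,7,9,10}→3  {6,7,8,9,10}→7
  6 left: {3,5,6,7,9,10}→3  {5,6,7,8,9,10}→10
  7 left: {2,3,5,6,7,9,10}→3  {3,5,6,7,8,9,10}→13  {4,5,6,7,8,9,10}→10
  8 left: {0,2,3,5,6,7,9,10}→3  {1,4,5,6,7,8,9,10}→10  {2,3,5,6,7,8,9,10}→16  {3,4,5,6,7,8,9,10}→23
  9 left: {0,2,3,5,6,7,8,9,10}→19  {1,3,4,5,6,7,8,9,10}→33  {2,3,4,5,6,7,8,9,10}→39
  placing 0:f first → 72 extensions
  placing 1:a first → 58 extensions
total linear extensions = 130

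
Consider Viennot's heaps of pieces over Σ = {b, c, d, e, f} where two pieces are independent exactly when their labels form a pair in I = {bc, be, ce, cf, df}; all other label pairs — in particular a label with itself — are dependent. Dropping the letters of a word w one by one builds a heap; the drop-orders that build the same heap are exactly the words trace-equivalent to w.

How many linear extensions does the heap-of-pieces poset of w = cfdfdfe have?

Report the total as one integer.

20

drop 0:c onto floor
drop 1:f onto floor
drop 2:d onto {0:c}
drop 3:f onto {1:f}
drop 4:d onto {2:d}
drop 5:f onto {3:f}
drop 6:e onto {4:d, 5:f}
ground layer = {0:c, 1:f}
drop-orders for the pieces not yet dropped (sum over which currently-grounded one goes next):
  1 to go: {6} 1
  2 to go: {4,6} 1  {5,6} 1
  3 to go: {2,4,6} 1  {3,5,6} 1  {4,5,6} 2
  4 to go: {0,2,4,6} 1  {1,3,5,6} 1  {2,4,5,6} 3  {3,4,5,6} 3
  5 to go: {0,2,4,5,6} 4  {1,3,4,5,6} 4  {2,3,4,5,6} 6
  if 0:c drops first: 10 orders
  if 1:f drops first: 10 orders
heap linearizations: 20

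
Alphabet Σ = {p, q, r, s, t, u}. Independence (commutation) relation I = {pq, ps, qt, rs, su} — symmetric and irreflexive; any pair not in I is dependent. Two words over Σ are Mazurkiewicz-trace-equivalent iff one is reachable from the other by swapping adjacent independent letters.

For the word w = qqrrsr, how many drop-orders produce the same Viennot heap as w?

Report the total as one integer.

4

piece 0:q — minimal
piece 1:q rests on {0:q}
piece 2:r rests on {1:q}
piece 3:r rests on {2:r}
piece 4:s rests on {1:q}
piece 5:r rests on {3:r}
minimal pieces: {0:q}
ways to finish when only these pieces remain (= sum over removing one remaining piece with nothing left below it):
  1 left: {4}→1  {5}→1
  2 left: {3,5}→1  {4,5}→2
  3 left: {2,3,5}→1  {3,4,5}→3
  4 left: {2,3,4,5}→4
  placing 0:q first → 4 extensions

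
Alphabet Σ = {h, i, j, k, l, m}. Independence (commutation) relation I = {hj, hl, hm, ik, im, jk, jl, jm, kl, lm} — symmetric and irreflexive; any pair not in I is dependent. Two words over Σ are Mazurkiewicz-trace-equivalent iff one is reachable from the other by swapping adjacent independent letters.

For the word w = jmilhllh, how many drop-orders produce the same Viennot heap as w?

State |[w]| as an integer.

drop 0:j onto floor
drop 1:m onto floor
drop 2:i onto {0:j}
drop 3:l onto {2:i}
drop 4:h onto {2:i}
drop 5:l onto {3:l}
drop 6:l onto {5:l}
drop 7:h onto {4:h}
ground layer = {0:j, 1:m}
drop-orders for the pieces not yet dropped (sum over which currently-grounded one goes next):
  1 to go: {1} 1  {6} 1  {7} 1
  2 to go: {1,6} 2  {1,7} 2  {4,7} 1  {5,6} 1  {6,7} 2
  3 to go: {1,4,7} 3  {1,5,6} 3  {1,6,7} 6  {3,5,6} 1  {4,6,7} 3  {5,6,7} 3
  4 to go: {1,3,5,6} 4  {1,4,6,7} 12  {1,5,6,7} 12  {3,5,6,7} 4  {4,5,6,7} 6
  5 to go: {1,3,5,6,7} 20  {1,4,5,6,7} 30  {3,4,5,6,7} 10
  6 to go: {1,3,4,5,6,7} 60  {2,3,4,5,6,7} 10
  if 0:j drops first: 70 orders
  if 1:m drops first: 10 orders
heap linearizations: 80

80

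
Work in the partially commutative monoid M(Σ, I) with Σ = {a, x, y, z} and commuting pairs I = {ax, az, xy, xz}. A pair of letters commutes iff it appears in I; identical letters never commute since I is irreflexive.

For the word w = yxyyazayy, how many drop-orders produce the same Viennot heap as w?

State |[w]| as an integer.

#0=y has no predecessor
#1=x has no predecessor
#2=y depends on [0:y]
#3=y depends on [2:y]
#4=a depends on [3:y]
#5=z depends on [3:y]
#6=a depends on [4:a]
#7=y depends on [5:z, 6:a]
#8=y depends on [7:y]
sources: [0:y, 1:x]
N(rest) = Σ N(rest − s) over sources s of rest; N(one piece) = 1:
  size 1 → [1]=1  [8]=1
  size 2 → [1,8]=2  [7,8]=1
  size 3 → [1,7,8]=3  [5,7,8]=1  [6,7,8]=1
  size 4 → [1,5,7,8]=4  [1,6,7,8]=4  [4,6,7,8]=1  [5,6,7,8]=2
  size 5 → [1,4,6,7,8]=5  [1,5,6,7,8]=10  [4,5,6,7,8]=3
  size 6 → [1,4,5,6,7,8]=18  [3,4,5,6,7,8]=3
  size 7 → [1,3,4,5,6,7,8]=21  [2,3,4,5,6,7,8]=3
  first=0(y) contributes 24
  first=1(x) contributes 3
|[w]| = 27

27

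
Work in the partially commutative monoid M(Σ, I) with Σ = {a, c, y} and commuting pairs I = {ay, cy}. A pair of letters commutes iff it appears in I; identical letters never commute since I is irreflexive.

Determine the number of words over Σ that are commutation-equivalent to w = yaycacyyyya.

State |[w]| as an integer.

462

0(y) covers ∅
1(a) covers ∅
2(y) covers 0:y
3(c) covers 1:a
4(a) covers 3:c
5(c) covers 4:a
6(y) covers 2:y
7(y) covers 6:y
8(y) covers 7:y
9(y) covers 8:y
10(a) covers 5:c
floor of heap: 0:y, 1:a
completions by unplaced set U, small U first (add the entries for U minus each lowest piece of U):
  |U|=1: {9}:1  {10}:1
  |U|=2: {5,10}:1  {8,9}:1  {9,10}:2
  |U|=3: {4,5,10}:1  {5,9,10}:3  {7,8,9}:1  {8,9,10}:3
  |U|=4: {3,4,5,10}:1  {4,5,9,10}:4  {5,8,9,10}:6  {6,7,8,9}:1  {7,8,9,10}:4
  |U|=5: {1,3,4,5,10}:1  {2,6,7,8,9}:1  {3,4,5,9,10}:5  {4,5,8,9,10}:10  {5,7,8,9,10}:10  {6,7,8,9,10}:5
  |U|=6: {0,2,6,7,8,9}:1  {1,3,4,5,9,10}:6  {2,6,7,8,9,10}:6  {3,4,5,8,9,10}:15  {4,5,7,8,9,10}:20  {5,6,7,8,9,10}:15
  |U|=7: {0,2,6,7,8,9,10}:7  {1,3,4,5,8,9,10}:21  {2,5,6,7,8,9,10}:21  {3,4,5,7,8,9,10}:35  {4,5,6,7,8,9,10}:35
  |U|=8: {0,2,5,6,7,8,9,10}:28  {1,3,4,5,7,8,9,10}:56  {2,4,5,6,7,8,9,10}:56  {3,4,5,6,7,8,9,10}:70
  |U|=9: {0,2,4,5,6,7,8,9,10}:84  {1,3,4,5,6,7,8,9,10}:126  {2,3,4,5,6,7,8,9,10}:126
  start at 0(y): 252
  start at 1(a): 210
sum over floor = 462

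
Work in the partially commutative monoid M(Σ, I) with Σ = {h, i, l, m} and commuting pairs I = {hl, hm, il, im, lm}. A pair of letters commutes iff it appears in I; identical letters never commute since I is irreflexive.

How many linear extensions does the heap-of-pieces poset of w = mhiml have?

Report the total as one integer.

#0=m has no predecessor
#1=h has no predecessor
#2=i depends on [1:h]
#3=m depends on [0:m]
#4=l has no predecessor
sources: [0:m, 1:h, 4:l]
N(rest) = Σ N(rest − s) over sources s of rest; N(one piece) = 1:
  size 1 → [2]=1  [3]=1  [4]=1
  size 2 → [0,3]=1  [1,2]=1  [2,3]=2  [2,4]=2  [3,4]=2
  size 3 → [0,2,3]=3  [0,3,4]=3  [1,2,3]=3  [1,2,4]=3  [2,3,4]=6
  first=0(m) contributes 12
  first=1(h) contributes 12
  first=4(l) contributes 6
|[w]| = 30

30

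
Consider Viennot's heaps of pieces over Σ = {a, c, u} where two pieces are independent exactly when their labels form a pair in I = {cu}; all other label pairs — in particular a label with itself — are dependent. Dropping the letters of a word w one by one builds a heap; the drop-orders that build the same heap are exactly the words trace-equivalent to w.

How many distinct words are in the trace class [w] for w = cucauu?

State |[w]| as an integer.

0(c) covers ∅
1(u) covers ∅
2(c) covers 0:c
3(a) covers 1:u, 2:c
4(u) covers 3:a
5(u) covers 4:u
floor of heap: 0:c, 1:u
completions by unplaced set U, small U first (add the entries for U minus each lowest piece of U):
  |U|=1: {5}:1
  |U|=2: {4,5}:1
  |U|=3: {3,4,5}:1
  |U|=4: {1,3,4,5}:1  {2,3,4,5}:1
  start at 0(c): 2
  start at 1(u): 1
sum over floor = 3

3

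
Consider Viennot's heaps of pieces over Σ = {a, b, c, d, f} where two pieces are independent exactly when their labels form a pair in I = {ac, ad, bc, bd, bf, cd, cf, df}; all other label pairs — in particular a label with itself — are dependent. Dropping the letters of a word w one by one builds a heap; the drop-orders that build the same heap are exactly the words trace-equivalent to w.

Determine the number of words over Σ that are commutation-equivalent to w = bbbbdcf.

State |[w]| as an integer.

drop 0:b onto floor
drop 1:b onto {0:b}
drop 2:b onto {1:b}
drop 3:b onto {2:b}
drop 4:d onto floor
drop 5:c onto floor
drop 6:f onto floor
ground layer = {0:b, 4:d, 5:c, 6:f}
drop-orders for the pieces not yet dropped (sum over which currently-grounded one goes next):
  1 to go: {3} 1  {4} 1  {5} 1  {6} 1
  2 to go: {2,3} 1  {3,4} 2  {3,5} 2  {3,6} 2  {4,5} 2  {4,6} 2  {5,6} 2
  3 to go: {1,2,3} 1  {2,3,4} 3  {2,3,5} 3  {2,3,6} 3  {3,4,5} 6  {3,4,6} 6  {3,5,6} 6  {4,5,6} 6
  4 to go: {0,1,2,3} 1  {1,2,3,4} 4  {1,2,3,5} 4  {1,2,3,6} 4  {2,3,4,5} 12  {2,3,4,6} 12  {2,3,5,6} 12  {3,4,5,6} 24
  5 to go: {0,1,2,3,4} 5  {0,1,2,3,5} 5  {0,1,2,3,6} 5  {1,2,3,4,5} 20  {1,2,3,4,6} 20  {1,2,3,5,6} 20  {2,3,4,5,6} 60
  if 0:b drops first: 120 orders
  if 4:d drops first: 30 orders
  if 5:c drops first: 30 orders
  if 6:f drops first: 30 orders
heap linearizations: 210

210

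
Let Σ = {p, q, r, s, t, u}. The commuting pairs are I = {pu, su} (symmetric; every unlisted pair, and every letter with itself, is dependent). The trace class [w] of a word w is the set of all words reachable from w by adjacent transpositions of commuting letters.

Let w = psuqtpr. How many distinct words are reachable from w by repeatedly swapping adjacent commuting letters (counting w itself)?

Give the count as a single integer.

0(p) covers ∅
1(s) covers 0:p
2(u) covers ∅
3(q) covers 1:s, 2:u
4(t) covers 3:q
5(p) covers 4:t
6(r) covers 5:p
floor of heap: 0:p, 2:u
completions by unplaced set U, small U first (add the entries for U minus each lowest piece of U):
  |U|=1: {6}:1
  |U|=2: {5,6}:1
  |U|=3: {4,5,6}:1
  |U|=4: {3,4,5,6}:1
  |U|=5: {1,3,4,5,6}:1  {2,3,4,5,6}:1
  start at 0(p): 2
  start at 2(u): 1
sum over floor = 3

3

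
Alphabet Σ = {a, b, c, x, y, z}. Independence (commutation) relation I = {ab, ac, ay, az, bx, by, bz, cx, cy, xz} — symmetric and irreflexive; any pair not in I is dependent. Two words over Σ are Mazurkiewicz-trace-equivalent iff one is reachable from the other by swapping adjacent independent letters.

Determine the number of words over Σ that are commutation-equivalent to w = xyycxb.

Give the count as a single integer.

#0=x has no predecessor
#1=y depends on [0:x]
#2=y depends on [1:y]
#3=c has no predecessor
#4=x depends on [2:y]
#5=b depends on [3:c]
sources: [0:x, 3:c]
N(rest) = Σ N(rest − s) over sources s of rest; N(one piece) = 1:
  size 1 → [4]=1  [5]=1
  size 2 → [2,4]=1  [3,5]=1  [4,5]=2
  size 3 → [1,2,4]=1  [2,4,5]=3  [3,4,5]=3
  size 4 → [0,1,2,4]=1  [1,2,4,5]=4  [2,3,4,5]=6
  first=0(x) contributes 10
  first=3(c) contributes 5
|[w]| = 15

15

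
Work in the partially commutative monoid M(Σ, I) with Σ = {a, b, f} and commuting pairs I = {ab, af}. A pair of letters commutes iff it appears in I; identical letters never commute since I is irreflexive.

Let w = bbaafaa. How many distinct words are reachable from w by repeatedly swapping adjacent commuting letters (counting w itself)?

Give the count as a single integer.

#0=b has no predecessor
#1=b depends on [0:b]
#2=a has no predecessor
#3=a depends on [2:a]
#4=f depends on [1:b]
#5=a depends on [3:a]
#6=a depends on [5:a]
sources: [0:b, 2:a]
N(rest) = Σ N(rest − s) over sources s of rest; N(one piece) = 1:
  size 1 → [4]=1  [6]=1
  size 2 → [1,4]=1  [4,6]=2  [5,6]=1
  size 3 → [0,1,4]=1  [1,4,6]=3  [3,5,6]=1  [4,5,6]=3
  size 4 → [0,1,4,6]=4  [1,4,5,6]=6  [2,3,5,6]=1  [3,4,5,6]=4
  size 5 → [0,1,4,5,6]=10  [1,3,4,5,6]=10  [2,3,4,5,6]=5
  first=0(b) contributes 15
  first=2(a) contributes 20
|[w]| = 35

35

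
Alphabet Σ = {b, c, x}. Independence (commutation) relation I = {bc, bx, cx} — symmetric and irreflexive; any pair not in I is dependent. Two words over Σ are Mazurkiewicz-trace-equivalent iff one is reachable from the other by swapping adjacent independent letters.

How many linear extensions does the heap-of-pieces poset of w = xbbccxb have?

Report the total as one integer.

210

drop 0:x onto floor
drop 1:b onto floor
drop 2:b onto {1:b}
drop 3:c onto floor
drop 4:c onto {3:c}
drop 5:x onto {0:x}
drop 6:b onto {2:b}
ground layer = {0:x, 1:b, 3:c}
drop-orders for the pieces not yet dropped (sum over which currently-grounded one goes next):
  1 to go: {4} 1  {5} 1  {6} 1
  2 to go: {0,5} 1  {2,6} 1  {3,4} 1  {4,5} 2  {4,6} 2  {5,6} 2
  3 to go: {0,4,5} 3  {0,5,6} 3  {1,2,6} 1  {2,4,6} 3  {2,5,6} 3  {3,4,5} 3  {3,4,6} 3  {4,5,6} 6
  4 to go: {0,2,5,6} 6  {0,3,4,5} 6  {0,4,5,6} 12  {1,2,4,6} 4  {1,2,5,6} 4  {2,3,4,6} 6  {2,4,5,6} 12  {3,4,5,6} 12
  5 to go: {0,1,2,5,6} 10  {0,2,4,5,6} 30  {0,3,4,5,6} 30  {1,2,3,4,6} 10  {1,2,4,5,6} 20  {2,3,4,5,6} 30
  if 0:x drops first: 60 orders
  if 1:b drops first: 90 orders
  if 3:c drops first: 60 orders
heap linearizations: 210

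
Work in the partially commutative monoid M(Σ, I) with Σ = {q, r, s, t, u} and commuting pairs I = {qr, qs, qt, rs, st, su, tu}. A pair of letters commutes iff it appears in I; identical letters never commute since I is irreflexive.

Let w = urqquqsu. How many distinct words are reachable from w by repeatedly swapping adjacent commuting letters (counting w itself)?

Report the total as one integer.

drop 0:u onto floor
drop 1:r onto {0:u}
drop 2:q onto {0:u}
drop 3:q onto {2:q}
drop 4:u onto {1:r, 3:q}
drop 5:q onto {4:u}
drop 6:s onto floor
drop 7:u onto {5:q}
ground layer = {0:u, 6:s}
drop-orders for the pieces not yet dropped (sum over which currently-grounded one goes next):
  1 to go: {6} 1  {7} 1
  2 to go: {5,7} 1  {6,7} 2
  3 to go: {4,5,7} 1  {5,6,7} 3
  4 to go: {1,4,5,7} 1  {3,4,5,7} 1  {4,5,6,7} 4
  5 to go: {1,3,4,5,7} 2  {1,4,5,6,7} 5  {2,3,4,5,7} 1  {3,4,5,6,7} 5
  6 to go: {1,2,3,4,5,7} 3  {1,3,4,5,6,7} 12  {2,3,4,5,6,7} 6
  if 0:u drops first: 21 orders
  if 6:s drops first: 3 orders
heap linearizations: 24

24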